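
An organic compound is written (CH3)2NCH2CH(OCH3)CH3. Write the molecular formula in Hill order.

C6H15NO

Atom tally by fragment:
  (CH3)2NCH2 → C:3 H:8 N:1
  CH(OCH3) → C:2 H:4 O:1
  CH3 → C:1 H:3
Element totals:
  C: 6
  H: 15
  N: 1
  O: 1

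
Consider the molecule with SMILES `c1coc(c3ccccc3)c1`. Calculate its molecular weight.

Atom tally by fragment:
  furan ring core → C:4 H:4 O:1
  (− 1 ring H displaced by substituents)
  + C6H5 → C:6 H:5
Element totals:
  C: 10
  H: 8
  O: 1
Molecular formula: C10H8O.
  M = 10(12.011) + 8(1.008) + 15.999
    = 120.110 + 8.064 + 15.999 = 144.173

144.17 g/mol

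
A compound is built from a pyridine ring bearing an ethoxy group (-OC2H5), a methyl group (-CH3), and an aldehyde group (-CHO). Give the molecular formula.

C9H11NO2

Atom tally by fragment:
  pyridine ring core → C:5 H:5 N:1
  (− 3 ring H displaced by substituents)
  + OC2H5 → C:2 H:5 O:1
  + CH3 → C:1 H:3
  + CHO → C:1 H:1 O:1
Element totals:
  C: 9
  H: 11
  N: 1
  O: 2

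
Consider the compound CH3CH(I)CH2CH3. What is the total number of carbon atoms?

4

Element totals:
  C: 4
  H: 9
  I: 1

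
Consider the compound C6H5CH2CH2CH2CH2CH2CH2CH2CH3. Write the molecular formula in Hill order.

C14H22

Element totals:
  C: 14
  H: 22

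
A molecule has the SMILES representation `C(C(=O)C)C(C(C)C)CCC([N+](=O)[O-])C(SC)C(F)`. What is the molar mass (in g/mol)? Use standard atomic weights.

Atom tally by fragment:
  CH3COCH2 → C:3 H:5 O:1
  CH(CH(CH3)2) → C:4 H:8
  CH2 → C:1 H:2
  CH2 → C:1 H:2
  CH(NO2) → C:1 H:1 N:1 O:2
  CH(SCH3) → C:2 H:4 S:1
  CH2F → C:1 H:2 F:1
Element totals:
  C: 13
  H: 24
  F: 1
  N: 1
  O: 3
  S: 1
Molecular formula: C13H24FNO3S.
  M = 13(12.011) + 24(1.008) + 18.998 + 14.007 + 3(15.999) + 32.06
    = 156.143 + 24.192 + 18.998 + 14.007 + 47.997 + 32.060 = 293.397

293.40 g/mol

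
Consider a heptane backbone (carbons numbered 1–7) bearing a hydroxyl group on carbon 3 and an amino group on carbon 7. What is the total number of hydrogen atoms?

Atom tally by fragment:
  CH3 → C:1 H:3
  CH2 → C:1 H:2
  CH(OH) → C:1 H:2 O:1
  CH2 → C:1 H:2
  CH2 → C:1 H:2
  CH2 → C:1 H:2
  CH2NH2 → C:1 H:4 N:1
Element totals:
  C: 7
  H: 17
  N: 1
  O: 1

17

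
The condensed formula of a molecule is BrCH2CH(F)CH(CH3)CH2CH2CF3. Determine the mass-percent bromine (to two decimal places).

31.83%

Atom tally by fragment:
  BrCH2 → C:1 H:2 Br:1
  CH(F) → C:1 H:1 F:1
  CH(CH3) → C:2 H:4
  CH2 → C:1 H:2
  CH2CF3 → C:2 H:2 F:3
Element totals:
  C: 7
  H: 11
  Br: 1
  F: 4
Molecular formula: C7H11BrF4.
Molar mass = 251.061 g/mol.
Mass from Br: 1 × 79.904 = 79.904 g/mol.
%Br = 79.904 / 251.061 × 100 = 31.83%.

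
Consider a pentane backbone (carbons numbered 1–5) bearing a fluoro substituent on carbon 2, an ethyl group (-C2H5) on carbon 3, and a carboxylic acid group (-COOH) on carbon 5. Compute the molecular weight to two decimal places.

162.20 g/mol

Atom tally by fragment:
  CH3 → C:1 H:3
  CH(F) → C:1 H:1 F:1
  CH(C2H5) → C:3 H:6
  CH2 → C:1 H:2
  CH2COOH → C:2 H:3 O:2
Element totals:
  C: 8
  H: 15
  F: 1
  O: 2
Molecular formula: C8H15FO2.
  M = 8(12.011) + 15(1.008) + 18.998 + 2(15.999)
    = 96.088 + 15.120 + 18.998 + 31.998 = 162.204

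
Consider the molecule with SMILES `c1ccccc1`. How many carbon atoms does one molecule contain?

6

Atom tally by fragment:
  benzene ring core → C:6 H:6
Element totals:
  C: 6
  H: 6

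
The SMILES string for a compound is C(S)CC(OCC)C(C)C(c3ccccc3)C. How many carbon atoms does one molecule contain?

Atom tally by fragment:
  HSCH2 → C:1 H:3 S:1
  CH2 → C:1 H:2
  CH(OC2H5) → C:3 H:6 O:1
  CH(CH3) → C:2 H:4
  CH(C6H5) → C:7 H:6
  CH3 → C:1 H:3
Element totals:
  C: 15
  H: 24
  O: 1
  S: 1

15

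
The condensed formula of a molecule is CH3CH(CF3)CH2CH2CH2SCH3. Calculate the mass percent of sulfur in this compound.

17.21%

Atom tally by fragment:
  CH3 → C:1 H:3
  CH(CF3) → C:2 H:1 F:3
  CH2 → C:1 H:2
  CH2 → C:1 H:2
  CH2SCH3 → C:2 H:5 S:1
Element totals:
  C: 7
  H: 13
  F: 3
  S: 1
Molecular formula: C7H13F3S.
Molar mass = 186.235 g/mol.
Mass from S: 1 × 32.06 = 32.060 g/mol.
%S = 32.060 / 186.235 × 100 = 17.21%.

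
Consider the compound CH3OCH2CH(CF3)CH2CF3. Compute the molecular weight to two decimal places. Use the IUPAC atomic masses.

Element totals:
  C: 6
  H: 8
  F: 6
  O: 1
Molecular formula: C6H8F6O.
  M = 6(12.011) + 8(1.008) + 6(18.998) + 15.999
    = 72.066 + 8.064 + 113.988 + 15.999 = 210.117

210.12 g/mol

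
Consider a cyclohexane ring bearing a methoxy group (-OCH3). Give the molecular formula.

Atom tally by fragment:
  cyclohexane ring core → C:6 H:12
  (− 1 ring H displaced by substituents)
  + OCH3 → C:1 H:3 O:1
Element totals:
  C: 7
  H: 14
  O: 1

C7H14O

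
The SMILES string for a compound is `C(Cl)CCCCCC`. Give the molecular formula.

C7H15Cl

Atom tally by fragment:
  ClCH2 → C:1 H:2 Cl:1
  CH2 → C:1 H:2
  CH2 → C:1 H:2
  CH2 → C:1 H:2
  CH2 → C:1 H:2
  CH2 → C:1 H:2
  CH3 → C:1 H:3
Element totals:
  C: 7
  H: 15
  Cl: 1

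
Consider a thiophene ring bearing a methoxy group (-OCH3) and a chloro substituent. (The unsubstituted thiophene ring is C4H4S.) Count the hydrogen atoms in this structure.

Atom tally by fragment:
  thiophene ring core → C:4 H:4 S:1
  (− 2 ring H displaced by substituents)
  + OCH3 → C:1 H:3 O:1
  + Cl → Cl:1
Element totals:
  C: 5
  H: 5
  Cl: 1
  O: 1
  S: 1

5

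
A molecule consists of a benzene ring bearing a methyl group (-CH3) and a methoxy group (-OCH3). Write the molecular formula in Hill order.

Atom tally by fragment:
  benzene ring core → C:6 H:6
  (− 2 ring H displaced by substituents)
  + CH3 → C:1 H:3
  + OCH3 → C:1 H:3 O:1
Element totals:
  C: 8
  H: 10
  O: 1

C8H10O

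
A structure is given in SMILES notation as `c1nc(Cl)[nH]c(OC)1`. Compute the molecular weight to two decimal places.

132.55 g/mol

Atom tally by fragment:
  imidazole ring core → C:3 H:4 N:2
  (− 2 ring H displaced by substituents)
  + Cl → Cl:1
  + OCH3 → C:1 H:3 O:1
Element totals:
  C: 4
  H: 5
  Cl: 1
  N: 2
  O: 1
Molecular formula: C4H5ClN2O.
  M = 4(12.011) + 5(1.008) + 35.45 + 2(14.007) + 15.999
    = 48.044 + 5.040 + 35.450 + 28.014 + 15.999 = 132.547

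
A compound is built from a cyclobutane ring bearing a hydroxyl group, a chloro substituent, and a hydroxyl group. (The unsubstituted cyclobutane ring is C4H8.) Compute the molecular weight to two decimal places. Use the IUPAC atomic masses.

122.55 g/mol

Atom tally by fragment:
  cyclobutane ring core → C:4 H:8
  (− 3 ring H displaced by substituents)
  + OH → O:1 H:1
  + Cl → Cl:1
  + OH → O:1 H:1
Element totals:
  C: 4
  H: 7
  Cl: 1
  O: 2
Molecular formula: C4H7ClO2.
  M = 4(12.011) + 7(1.008) + 35.45 + 2(15.999)
    = 48.044 + 7.056 + 35.450 + 31.998 = 122.548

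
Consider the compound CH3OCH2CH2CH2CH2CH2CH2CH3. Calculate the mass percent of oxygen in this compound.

12.29%

Atom tally by fragment:
  CH3OCH2 → C:2 H:5 O:1
  CH2 → C:1 H:2
  CH2 → C:1 H:2
  CH2 → C:1 H:2
  CH2 → C:1 H:2
  CH2 → C:1 H:2
  CH3 → C:1 H:3
Element totals:
  C: 8
  H: 18
  O: 1
Molecular formula: C8H18O.
Molar mass = 130.231 g/mol.
Mass from O: 1 × 15.999 = 15.999 g/mol.
%O = 15.999 / 130.231 × 100 = 12.29%.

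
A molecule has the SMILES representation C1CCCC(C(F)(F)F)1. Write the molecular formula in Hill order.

Atom tally by fragment:
  cyclopentane ring core → C:5 H:10
  (− 1 ring H displaced by substituents)
  + CF3 → C:1 F:3
Element totals:
  C: 6
  H: 9
  F: 3

C6H9F3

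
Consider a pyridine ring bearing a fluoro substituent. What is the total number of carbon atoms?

Atom tally by fragment:
  pyridine ring core → C:5 H:5 N:1
  (− 1 ring H displaced by substituents)
  + F → F:1
Element totals:
  C: 5
  H: 4
  F: 1
  N: 1

5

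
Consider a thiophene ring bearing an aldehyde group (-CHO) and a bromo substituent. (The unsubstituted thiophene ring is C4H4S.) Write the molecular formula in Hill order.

C5H3BrOS

Atom tally by fragment:
  thiophene ring core → C:4 H:4 S:1
  (− 2 ring H displaced by substituents)
  + CHO → C:1 H:1 O:1
  + Br → Br:1
Element totals:
  C: 5
  H: 3
  Br: 1
  O: 1
  S: 1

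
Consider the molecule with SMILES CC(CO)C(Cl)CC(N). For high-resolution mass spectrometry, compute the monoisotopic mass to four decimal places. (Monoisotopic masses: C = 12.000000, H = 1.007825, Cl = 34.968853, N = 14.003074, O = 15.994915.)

151.0764

Atom tally by fragment:
  CH3 → C:1 H:3
  CH(CH2OH) → C:2 H:4 O:1
  CH(Cl) → C:1 H:1 Cl:1
  CH2 → C:1 H:2
  CH2NH2 → C:1 H:4 N:1
Element totals:
  C: 6
  H: 14
  Cl: 1
  N: 1
  O: 1
Molecular formula: C6H14ClNO.
  M = 6(12.0) + 14(1.007825) + 34.968853 + 14.003074 + 15.994915
    = 72.000000 + 14.109550 + 34.968853 + 14.003074 + 15.994915 = 151.076392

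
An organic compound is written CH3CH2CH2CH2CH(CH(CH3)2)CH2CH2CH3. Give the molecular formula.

Element totals:
  C: 11
  H: 24

C11H24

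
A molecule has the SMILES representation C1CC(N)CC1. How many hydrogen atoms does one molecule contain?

Atom tally by fragment:
  cyclopentane ring core → C:5 H:10
  (− 1 ring H displaced by substituents)
  + NH2 → N:1 H:2
Element totals:
  C: 5
  H: 11
  N: 1

11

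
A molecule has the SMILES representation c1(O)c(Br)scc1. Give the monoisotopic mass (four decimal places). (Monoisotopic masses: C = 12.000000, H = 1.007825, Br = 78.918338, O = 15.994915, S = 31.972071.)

Atom tally by fragment:
  thiophene ring core → C:4 H:4 S:1
  (− 2 ring H displaced by substituents)
  + OH → O:1 H:1
  + Br → Br:1
Element totals:
  C: 4
  H: 3
  Br: 1
  O: 1
  S: 1
Molecular formula: C4H3BrOS.
  M = 4(12.0) + 3(1.007825) + 78.918338 + 15.994915 + 31.972071
    = 48.000000 + 3.023475 + 78.918338 + 15.994915 + 31.972071 = 177.908799

177.9088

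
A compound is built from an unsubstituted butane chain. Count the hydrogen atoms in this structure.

10

Atom tally by fragment:
  CH3 → C:1 H:3
  CH2 → C:1 H:2
  CH2 → C:1 H:2
  CH3 → C:1 H:3
Element totals:
  C: 4
  H: 10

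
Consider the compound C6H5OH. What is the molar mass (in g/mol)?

94.11 g/mol

Atom tally by fragment:
  benzene ring core → C:6 H:6
  (− 1 ring H displaced by substituents)
  + OH → O:1 H:1
Element totals:
  C: 6
  H: 6
  O: 1
Molecular formula: C6H6O.
  M = 6(12.011) + 6(1.008) + 15.999
    = 72.066 + 6.048 + 15.999 = 94.113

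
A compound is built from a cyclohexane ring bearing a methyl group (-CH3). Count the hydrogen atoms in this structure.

Atom tally by fragment:
  cyclohexane ring core → C:6 H:12
  (− 1 ring H displaced by substituents)
  + CH3 → C:1 H:3
Element totals:
  C: 7
  H: 14

14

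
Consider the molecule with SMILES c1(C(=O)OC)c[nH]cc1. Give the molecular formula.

C6H7NO2

Atom tally by fragment:
  pyrrole ring core → C:4 H:5 N:1
  (− 1 ring H displaced by substituents)
  + COOCH3 → C:2 H:3 O:2
Element totals:
  C: 6
  H: 7
  N: 1
  O: 2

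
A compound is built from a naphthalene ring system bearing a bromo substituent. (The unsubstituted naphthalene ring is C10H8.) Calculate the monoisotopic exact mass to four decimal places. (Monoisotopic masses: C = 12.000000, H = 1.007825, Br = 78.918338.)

205.9731

Atom tally by fragment:
  naphthalene ring system core → C:10 H:8
  (− 1 ring H displaced by substituents)
  + Br → Br:1
Element totals:
  C: 10
  H: 7
  Br: 1
Molecular formula: C10H7Br.
  M = 10(12.0) + 7(1.007825) + 78.918338
    = 120.000000 + 7.054775 + 78.918338 = 205.973113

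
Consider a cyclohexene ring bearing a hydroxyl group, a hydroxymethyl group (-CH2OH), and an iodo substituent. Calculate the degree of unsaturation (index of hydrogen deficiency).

Atom tally by fragment:
  cyclohexene ring core → C:6 H:10
  (− 3 ring H displaced by substituents)
  + OH → O:1 H:1
  + CH2OH → C:1 H:3 O:1
  + I → I:1
Element totals:
  C: 7
  H: 11
  I: 1
  O: 2
Molecular formula: C7H11IO2.
DoU = (2C + 2 + N − H − X) / 2 = (2·7 + 2 + 0 − 11 − 1) / 2 = 2.

2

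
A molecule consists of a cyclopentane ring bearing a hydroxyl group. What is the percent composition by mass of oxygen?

Atom tally by fragment:
  cyclopentane ring core → C:5 H:10
  (− 1 ring H displaced by substituents)
  + OH → O:1 H:1
Element totals:
  C: 5
  H: 10
  O: 1
Molecular formula: C5H10O.
Molar mass = 86.134 g/mol.
Mass from O: 1 × 15.999 = 15.999 g/mol.
%O = 15.999 / 86.134 × 100 = 18.57%.

18.57%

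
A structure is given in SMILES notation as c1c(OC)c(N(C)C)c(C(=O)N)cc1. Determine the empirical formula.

Atom tally by fragment:
  benzene ring core → C:6 H:6
  (− 3 ring H displaced by substituents)
  + OCH3 → C:1 H:3 O:1
  + N(CH3)2 → N:1 C:2 H:6
  + CONH2 → C:1 H:2 O:1 N:1
Element totals:
  C: 10
  H: 14
  N: 2
  O: 2
Molecular formula: C10H14N2O2.
gcd of subscripts = 2; dividing each by 2:
  C: 10/2 = 5
  H: 14/2 = 7
  N: 2/2 = 1
  O: 2/2 = 1

C5H7NO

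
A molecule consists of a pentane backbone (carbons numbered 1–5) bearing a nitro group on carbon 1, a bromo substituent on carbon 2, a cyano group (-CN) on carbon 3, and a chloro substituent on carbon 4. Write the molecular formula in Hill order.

C6H8BrClN2O2

Atom tally by fragment:
  O2NCH2 → C:1 H:2 N:1 O:2
  CH(Br) → C:1 H:1 Br:1
  CH(CN) → C:2 H:1 N:1
  CH(Cl) → C:1 H:1 Cl:1
  CH3 → C:1 H:3
Element totals:
  C: 6
  H: 8
  Br: 1
  Cl: 1
  N: 2
  O: 2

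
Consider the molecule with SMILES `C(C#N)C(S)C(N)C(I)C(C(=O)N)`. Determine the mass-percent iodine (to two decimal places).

Atom tally by fragment:
  NCCH2 → C:2 H:2 N:1
  CH(SH) → C:1 H:2 S:1
  CH(NH2) → C:1 H:3 N:1
  CH(I) → C:1 H:1 I:1
  CH2CONH2 → C:2 H:4 O:1 N:1
Element totals:
  C: 7
  H: 12
  I: 1
  N: 3
  O: 1
  S: 1
Molecular formula: C7H12IN3OS.
Molar mass = 313.157 g/mol.
Mass from I: 1 × 126.904 = 126.904 g/mol.
%I = 126.904 / 313.157 × 100 = 40.52%.

40.52%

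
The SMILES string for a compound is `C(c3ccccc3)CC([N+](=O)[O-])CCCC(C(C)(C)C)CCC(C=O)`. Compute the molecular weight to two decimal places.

347.50 g/mol

Atom tally by fragment:
  C6H5CH2 → C:7 H:7
  CH2 → C:1 H:2
  CH(NO2) → C:1 H:1 N:1 O:2
  CH2 → C:1 H:2
  CH2 → C:1 H:2
  CH2 → C:1 H:2
  CH(C(CH3)3) → C:5 H:10
  CH2 → C:1 H:2
  CH2 → C:1 H:2
  CH2CHO → C:2 H:3 O:1
Element totals:
  C: 21
  H: 33
  N: 1
  O: 3
Molecular formula: C21H33NO3.
  M = 21(12.011) + 33(1.008) + 14.007 + 3(15.999)
    = 252.231 + 33.264 + 14.007 + 47.997 = 347.499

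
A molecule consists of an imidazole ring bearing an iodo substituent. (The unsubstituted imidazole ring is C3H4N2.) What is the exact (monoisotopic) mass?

193.9341

Atom tally by fragment:
  imidazole ring core → C:3 H:4 N:2
  (− 1 ring H displaced by substituents)
  + I → I:1
Element totals:
  C: 3
  H: 3
  I: 1
  N: 2
Molecular formula: C3H3IN2.
  M = 3(12.0) + 3(1.007825) + 126.904472 + 2(14.003074)
    = 36.000000 + 3.023475 + 126.904472 + 28.006148 = 193.934095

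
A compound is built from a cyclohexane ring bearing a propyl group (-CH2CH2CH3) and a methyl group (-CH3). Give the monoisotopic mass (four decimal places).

Atom tally by fragment:
  cyclohexane ring core → C:6 H:12
  (− 2 ring H displaced by substituents)
  + CH2CH2CH3 → C:3 H:7
  + CH3 → C:1 H:3
Element totals:
  C: 10
  H: 20
Molecular formula: C10H20.
  M = 10(12.0) + 20(1.007825)
    = 120.000000 + 20.156500 = 140.156500

140.1565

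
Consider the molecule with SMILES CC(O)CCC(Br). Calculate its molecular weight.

167.05 g/mol

Atom tally by fragment:
  CH3 → C:1 H:3
  CH(OH) → C:1 H:2 O:1
  CH2 → C:1 H:2
  CH2 → C:1 H:2
  CH2Br → C:1 H:2 Br:1
Element totals:
  C: 5
  H: 11
  Br: 1
  O: 1
Molecular formula: C5H11BrO.
  M = 5(12.011) + 11(1.008) + 79.904 + 15.999
    = 60.055 + 11.088 + 79.904 + 15.999 = 167.046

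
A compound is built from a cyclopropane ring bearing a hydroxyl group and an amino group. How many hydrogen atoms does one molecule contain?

7

Atom tally by fragment:
  cyclopropane ring core → C:3 H:6
  (− 2 ring H displaced by substituents)
  + OH → O:1 H:1
  + NH2 → N:1 H:2
Element totals:
  C: 3
  H: 7
  N: 1
  O: 1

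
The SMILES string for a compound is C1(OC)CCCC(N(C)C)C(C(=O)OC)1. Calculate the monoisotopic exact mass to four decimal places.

215.1521

Atom tally by fragment:
  cyclohexane ring core → C:6 H:12
  (− 3 ring H displaced by substituents)
  + OCH3 → C:1 H:3 O:1
  + N(CH3)2 → N:1 C:2 H:6
  + COOCH3 → C:2 H:3 O:2
Element totals:
  C: 11
  H: 21
  N: 1
  O: 3
Molecular formula: C11H21NO3.
  M = 11(12.0) + 21(1.007825) + 14.003074 + 3(15.994915)
    = 132.000000 + 21.164325 + 14.003074 + 47.984745 = 215.152144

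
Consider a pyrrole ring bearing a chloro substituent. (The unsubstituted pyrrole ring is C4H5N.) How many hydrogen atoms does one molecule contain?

4

Atom tally by fragment:
  pyrrole ring core → C:4 H:5 N:1
  (− 1 ring H displaced by substituents)
  + Cl → Cl:1
Element totals:
  C: 4
  H: 4
  Cl: 1
  N: 1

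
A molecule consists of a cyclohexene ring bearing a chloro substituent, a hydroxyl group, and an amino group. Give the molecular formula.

Atom tally by fragment:
  cyclohexene ring core → C:6 H:10
  (− 3 ring H displaced by substituents)
  + Cl → Cl:1
  + OH → O:1 H:1
  + NH2 → N:1 H:2
Element totals:
  C: 6
  H: 10
  Cl: 1
  N: 1
  O: 1

C6H10ClNO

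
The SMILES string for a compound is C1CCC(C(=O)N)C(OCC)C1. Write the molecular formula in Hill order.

C9H17NO2

Atom tally by fragment:
  cyclohexane ring core → C:6 H:12
  (− 2 ring H displaced by substituents)
  + CONH2 → C:1 H:2 O:1 N:1
  + OC2H5 → C:2 H:5 O:1
Element totals:
  C: 9
  H: 17
  N: 1
  O: 2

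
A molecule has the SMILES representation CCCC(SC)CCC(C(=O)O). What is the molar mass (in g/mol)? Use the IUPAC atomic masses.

190.30 g/mol

Atom tally by fragment:
  CH3 → C:1 H:3
  CH2 → C:1 H:2
  CH2 → C:1 H:2
  CH(SCH3) → C:2 H:4 S:1
  CH2 → C:1 H:2
  CH2 → C:1 H:2
  CH2COOH → C:2 H:3 O:2
Element totals:
  C: 9
  H: 18
  O: 2
  S: 1
Molecular formula: C9H18O2S.
  M = 9(12.011) + 18(1.008) + 2(15.999) + 32.06
    = 108.099 + 18.144 + 31.998 + 32.060 = 190.301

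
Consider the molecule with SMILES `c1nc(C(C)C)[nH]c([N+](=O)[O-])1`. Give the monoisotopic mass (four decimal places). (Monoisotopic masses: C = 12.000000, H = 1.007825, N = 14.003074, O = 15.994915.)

155.0695

Atom tally by fragment:
  imidazole ring core → C:3 H:4 N:2
  (− 2 ring H displaced by substituents)
  + CH(CH3)2 → C:3 H:7
  + NO2 → N:1 O:2
Element totals:
  C: 6
  H: 9
  N: 3
  O: 2
Molecular formula: C6H9N3O2.
  M = 6(12.0) + 9(1.007825) + 3(14.003074) + 2(15.994915)
    = 72.000000 + 9.070425 + 42.009222 + 31.989830 = 155.069477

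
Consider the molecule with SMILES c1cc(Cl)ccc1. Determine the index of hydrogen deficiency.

Atom tally by fragment:
  benzene ring core → C:6 H:6
  (− 1 ring H displaced by substituents)
  + Cl → Cl:1
Element totals:
  C: 6
  H: 5
  Cl: 1
Molecular formula: C6H5Cl.
DoU = (2C + 2 + N − H − X) / 2 = (2·6 + 2 + 0 − 5 − 1) / 2 = 4.

4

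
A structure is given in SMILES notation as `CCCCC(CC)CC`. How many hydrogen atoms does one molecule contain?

20

Atom tally by fragment:
  CH3 → C:1 H:3
  CH2 → C:1 H:2
  CH2 → C:1 H:2
  CH2 → C:1 H:2
  CH(C2H5) → C:3 H:6
  CH2 → C:1 H:2
  CH3 → C:1 H:3
Element totals:
  C: 9
  H: 20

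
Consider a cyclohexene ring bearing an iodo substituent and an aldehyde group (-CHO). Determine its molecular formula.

Atom tally by fragment:
  cyclohexene ring core → C:6 H:10
  (− 2 ring H displaced by substituents)
  + I → I:1
  + CHO → C:1 H:1 O:1
Element totals:
  C: 7
  H: 9
  I: 1
  O: 1

C7H9IO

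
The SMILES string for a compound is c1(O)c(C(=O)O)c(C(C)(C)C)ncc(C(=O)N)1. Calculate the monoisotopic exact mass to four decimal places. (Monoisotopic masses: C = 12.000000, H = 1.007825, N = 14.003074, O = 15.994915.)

Atom tally by fragment:
  pyridine ring core → C:5 H:5 N:1
  (− 4 ring H displaced by substituents)
  + OH → O:1 H:1
  + COOH → C:1 H:1 O:2
  + C(CH3)3 → C:4 H:9
  + CONH2 → C:1 H:2 O:1 N:1
Element totals:
  C: 11
  H: 14
  N: 2
  O: 4
Molecular formula: C11H14N2O4.
  M = 11(12.0) + 14(1.007825) + 2(14.003074) + 4(15.994915)
    = 132.000000 + 14.109550 + 28.006148 + 63.979660 = 238.095358

238.0954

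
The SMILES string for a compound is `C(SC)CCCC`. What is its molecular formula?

C6H14S

Atom tally by fragment:
  CH3SCH2 → C:2 H:5 S:1
  CH2 → C:1 H:2
  CH2 → C:1 H:2
  CH2 → C:1 H:2
  CH3 → C:1 H:3
Element totals:
  C: 6
  H: 14
  S: 1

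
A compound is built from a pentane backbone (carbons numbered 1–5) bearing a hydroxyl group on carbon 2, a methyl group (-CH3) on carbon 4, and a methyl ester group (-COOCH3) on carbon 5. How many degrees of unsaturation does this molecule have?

Atom tally by fragment:
  CH3 → C:1 H:3
  CH(OH) → C:1 H:2 O:1
  CH2 → C:1 H:2
  CH(CH3) → C:2 H:4
  CH2COOCH3 → C:3 H:5 O:2
Element totals:
  C: 8
  H: 16
  O: 3
Molecular formula: C8H16O3.
DoU = (2C + 2 + N − H − X) / 2 = (2·8 + 2 + 0 − 16 − 0) / 2 = 1.

1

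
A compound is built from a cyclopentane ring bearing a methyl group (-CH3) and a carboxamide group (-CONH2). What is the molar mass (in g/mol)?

Atom tally by fragment:
  cyclopentane ring core → C:5 H:10
  (− 2 ring H displaced by substituents)
  + CH3 → C:1 H:3
  + CONH2 → C:1 H:2 O:1 N:1
Element totals:
  C: 7
  H: 13
  N: 1
  O: 1
Molecular formula: C7H13NO.
  M = 7(12.011) + 13(1.008) + 14.007 + 15.999
    = 84.077 + 13.104 + 14.007 + 15.999 = 127.187

127.19 g/mol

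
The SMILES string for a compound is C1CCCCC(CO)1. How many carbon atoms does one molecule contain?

7

Atom tally by fragment:
  cyclohexane ring core → C:6 H:12
  (− 1 ring H displaced by substituents)
  + CH2OH → C:1 H:3 O:1
Element totals:
  C: 7
  H: 14
  O: 1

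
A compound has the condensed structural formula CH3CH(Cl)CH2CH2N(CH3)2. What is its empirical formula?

C6H14ClN

Atom tally by fragment:
  CH3 → C:1 H:3
  CH(Cl) → C:1 H:1 Cl:1
  CH2 → C:1 H:2
  CH2N(CH3)2 → C:3 H:8 N:1
Element totals:
  C: 6
  H: 14
  Cl: 1
  N: 1
Molecular formula: C6H14ClN.
gcd of subscripts (6, 1, 14, 1) = 1, so the empirical formula equals the molecular formula.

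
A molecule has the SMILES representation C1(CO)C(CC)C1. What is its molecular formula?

C6H12O

Atom tally by fragment:
  cyclopropane ring core → C:3 H:6
  (− 2 ring H displaced by substituents)
  + CH2OH → C:1 H:3 O:1
  + C2H5 → C:2 H:5
Element totals:
  C: 6
  H: 12
  O: 1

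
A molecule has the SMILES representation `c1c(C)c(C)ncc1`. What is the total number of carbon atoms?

7

Atom tally by fragment:
  pyridine ring core → C:5 H:5 N:1
  (− 2 ring H displaced by substituents)
  + CH3 → C:1 H:3
  + CH3 → C:1 H:3
Element totals:
  C: 7
  H: 9
  N: 1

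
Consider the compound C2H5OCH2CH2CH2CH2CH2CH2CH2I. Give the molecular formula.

Atom tally by fragment:
  C2H5OCH2 → C:3 H:7 O:1
  CH2 → C:1 H:2
  CH2 → C:1 H:2
  CH2 → C:1 H:2
  CH2 → C:1 H:2
  CH2 → C:1 H:2
  CH2I → C:1 H:2 I:1
Element totals:
  C: 9
  H: 19
  I: 1
  O: 1

C9H19IO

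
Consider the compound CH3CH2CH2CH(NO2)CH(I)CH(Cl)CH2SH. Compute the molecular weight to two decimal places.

337.60 g/mol

Element totals:
  C: 7
  H: 13
  Cl: 1
  I: 1
  N: 1
  O: 2
  S: 1
Molecular formula: C7H13ClINO2S.
  M = 7(12.011) + 13(1.008) + 35.45 + 126.904 + 14.007 + 2(15.999) + 32.06
    = 84.077 + 13.104 + 35.450 + 126.904 + 14.007 + 31.998 + 32.060 = 337.600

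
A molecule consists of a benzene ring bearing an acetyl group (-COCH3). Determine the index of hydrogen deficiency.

Atom tally by fragment:
  benzene ring core → C:6 H:6
  (− 1 ring H displaced by substituents)
  + COCH3 → C:2 H:3 O:1
Element totals:
  C: 8
  H: 8
  O: 1
Molecular formula: C8H8O.
DoU = (2C + 2 + N − H − X) / 2 = (2·8 + 2 + 0 − 8 − 0) / 2 = 5.

5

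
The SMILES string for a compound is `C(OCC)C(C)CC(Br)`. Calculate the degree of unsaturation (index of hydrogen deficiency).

Atom tally by fragment:
  C2H5OCH2 → C:3 H:7 O:1
  CH(CH3) → C:2 H:4
  CH2 → C:1 H:2
  CH2Br → C:1 H:2 Br:1
Element totals:
  C: 7
  H: 15
  Br: 1
  O: 1
Molecular formula: C7H15BrO.
DoU = (2C + 2 + N − H − X) / 2 = (2·7 + 2 + 0 − 15 − 1) / 2 = 0.

0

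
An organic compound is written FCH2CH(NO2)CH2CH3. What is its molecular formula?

C4H8FNO2

Atom tally by fragment:
  FCH2 → C:1 H:2 F:1
  CH(NO2) → C:1 H:1 N:1 O:2
  CH2 → C:1 H:2
  CH3 → C:1 H:3
Element totals:
  C: 4
  H: 8
  F: 1
  N: 1
  O: 2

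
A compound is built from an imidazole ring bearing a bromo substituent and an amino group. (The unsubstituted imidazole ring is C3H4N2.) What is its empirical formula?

Atom tally by fragment:
  imidazole ring core → C:3 H:4 N:2
  (− 2 ring H displaced by substituents)
  + Br → Br:1
  + NH2 → N:1 H:2
Element totals:
  C: 3
  H: 4
  Br: 1
  N: 3
Molecular formula: C3H4BrN3.
gcd of subscripts (1, 3, 4, 3) = 1, so the empirical formula equals the molecular formula.

C3H4BrN3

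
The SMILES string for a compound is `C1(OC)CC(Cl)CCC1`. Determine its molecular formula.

C7H13ClO

Atom tally by fragment:
  cyclohexane ring core → C:6 H:12
  (− 2 ring H displaced by substituents)
  + OCH3 → C:1 H:3 O:1
  + Cl → Cl:1
Element totals:
  C: 7
  H: 13
  Cl: 1
  O: 1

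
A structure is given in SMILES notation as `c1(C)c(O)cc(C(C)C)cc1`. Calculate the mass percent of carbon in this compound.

Atom tally by fragment:
  benzene ring core → C:6 H:6
  (− 3 ring H displaced by substituents)
  + CH3 → C:1 H:3
  + OH → O:1 H:1
  + CH(CH3)2 → C:3 H:7
Element totals:
  C: 10
  H: 14
  O: 1
Molecular formula: C10H14O.
Molar mass = 150.221 g/mol.
Mass from C: 10 × 12.011 = 120.110 g/mol.
%C = 120.110 / 150.221 × 100 = 79.96%.

79.96%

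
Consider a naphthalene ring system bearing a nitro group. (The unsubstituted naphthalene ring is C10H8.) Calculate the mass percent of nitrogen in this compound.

Atom tally by fragment:
  naphthalene ring system core → C:10 H:8
  (− 1 ring H displaced by substituents)
  + NO2 → N:1 O:2
Element totals:
  C: 10
  H: 7
  N: 1
  O: 2
Molecular formula: C10H7NO2.
Molar mass = 173.171 g/mol.
Mass from N: 1 × 14.007 = 14.007 g/mol.
%N = 14.007 / 173.171 × 100 = 8.09%.

8.09%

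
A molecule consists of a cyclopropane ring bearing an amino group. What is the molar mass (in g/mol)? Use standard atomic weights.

57.10 g/mol

Atom tally by fragment:
  cyclopropane ring core → C:3 H:6
  (− 1 ring H displaced by substituents)
  + NH2 → N:1 H:2
Element totals:
  C: 3
  H: 7
  N: 1
Molecular formula: C3H7N.
  M = 3(12.011) + 7(1.008) + 14.007
    = 36.033 + 7.056 + 14.007 = 57.096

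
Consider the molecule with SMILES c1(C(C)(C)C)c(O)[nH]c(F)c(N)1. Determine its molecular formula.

Atom tally by fragment:
  pyrrole ring core → C:4 H:5 N:1
  (− 4 ring H displaced by substituents)
  + C(CH3)3 → C:4 H:9
  + OH → O:1 H:1
  + F → F:1
  + NH2 → N:1 H:2
Element totals:
  C: 8
  H: 13
  F: 1
  N: 2
  O: 1

C8H13FN2O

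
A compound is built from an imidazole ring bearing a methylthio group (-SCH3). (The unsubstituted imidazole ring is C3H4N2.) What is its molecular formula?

C4H6N2S

Atom tally by fragment:
  imidazole ring core → C:3 H:4 N:2
  (− 1 ring H displaced by substituents)
  + SCH3 → C:1 H:3 S:1
Element totals:
  C: 4
  H: 6
  N: 2
  S: 1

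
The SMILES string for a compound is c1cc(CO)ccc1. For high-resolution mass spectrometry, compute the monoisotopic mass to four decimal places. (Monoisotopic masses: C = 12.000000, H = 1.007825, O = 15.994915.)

108.0575

Atom tally by fragment:
  benzene ring core → C:6 H:6
  (− 1 ring H displaced by substituents)
  + CH2OH → C:1 H:3 O:1
Element totals:
  C: 7
  H: 8
  O: 1
Molecular formula: C7H8O.
  M = 7(12.0) + 8(1.007825) + 15.994915
    = 84.000000 + 8.062600 + 15.994915 = 108.057515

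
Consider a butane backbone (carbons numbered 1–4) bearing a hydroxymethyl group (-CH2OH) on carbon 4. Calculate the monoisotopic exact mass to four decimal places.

88.0888

Atom tally by fragment:
  CH3 → C:1 H:3
  CH2 → C:1 H:2
  CH2 → C:1 H:2
  CH2CH2OH → C:2 H:5 O:1
Element totals:
  C: 5
  H: 12
  O: 1
Molecular formula: C5H12O.
  M = 5(12.0) + 12(1.007825) + 15.994915
    = 60.000000 + 12.093900 + 15.994915 = 88.088815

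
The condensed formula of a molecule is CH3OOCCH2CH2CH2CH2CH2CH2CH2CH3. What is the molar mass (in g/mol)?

172.27 g/mol

Element totals:
  C: 10
  H: 20
  O: 2
Molecular formula: C10H20O2.
  M = 10(12.011) + 20(1.008) + 2(15.999)
    = 120.110 + 20.160 + 31.998 = 172.268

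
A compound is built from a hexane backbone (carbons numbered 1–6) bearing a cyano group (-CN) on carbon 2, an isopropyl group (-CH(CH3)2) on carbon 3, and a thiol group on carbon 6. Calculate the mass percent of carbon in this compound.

Atom tally by fragment:
  CH3 → C:1 H:3
  CH(CN) → C:2 H:1 N:1
  CH(CH(CH3)2) → C:4 H:8
  CH2 → C:1 H:2
  CH2 → C:1 H:2
  CH2SH → C:1 H:3 S:1
Element totals:
  C: 10
  H: 19
  N: 1
  S: 1
Molecular formula: C10H19NS.
Molar mass = 185.329 g/mol.
Mass from C: 10 × 12.011 = 120.110 g/mol.
%C = 120.110 / 185.329 × 100 = 64.81%.

64.81%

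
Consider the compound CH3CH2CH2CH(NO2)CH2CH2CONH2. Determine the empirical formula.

Atom tally by fragment:
  CH3 → C:1 H:3
  CH2 → C:1 H:2
  CH2 → C:1 H:2
  CH(NO2) → C:1 H:1 N:1 O:2
  CH2 → C:1 H:2
  CH2CONH2 → C:2 H:4 O:1 N:1
Element totals:
  C: 7
  H: 14
  N: 2
  O: 3
Molecular formula: C7H14N2O3.
gcd of subscripts (7, 14, 2, 3) = 1, so the empirical formula equals the molecular formula.

C7H14N2O3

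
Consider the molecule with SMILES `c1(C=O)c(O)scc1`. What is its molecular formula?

C5H4O2S

Atom tally by fragment:
  thiophene ring core → C:4 H:4 S:1
  (− 2 ring H displaced by substituents)
  + CHO → C:1 H:1 O:1
  + OH → O:1 H:1
Element totals:
  C: 5
  H: 4
  O: 2
  S: 1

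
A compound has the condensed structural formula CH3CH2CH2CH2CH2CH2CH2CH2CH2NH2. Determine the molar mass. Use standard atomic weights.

Element totals:
  C: 9
  H: 21
  N: 1
Molecular formula: C9H21N.
  M = 9(12.011) + 21(1.008) + 14.007
    = 108.099 + 21.168 + 14.007 = 143.274

143.27 g/mol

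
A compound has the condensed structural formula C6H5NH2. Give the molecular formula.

C6H7N

Atom tally by fragment:
  benzene ring core → C:6 H:6
  (− 1 ring H displaced by substituents)
  + NH2 → N:1 H:2
Element totals:
  C: 6
  H: 7
  N: 1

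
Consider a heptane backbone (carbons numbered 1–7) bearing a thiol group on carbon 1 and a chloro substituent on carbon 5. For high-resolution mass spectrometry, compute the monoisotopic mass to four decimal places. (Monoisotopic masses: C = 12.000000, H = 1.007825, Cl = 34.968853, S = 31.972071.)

166.0583

Atom tally by fragment:
  HSCH2 → C:1 H:3 S:1
  CH2 → C:1 H:2
  CH2 → C:1 H:2
  CH2 → C:1 H:2
  CH(Cl) → C:1 H:1 Cl:1
  CH2 → C:1 H:2
  CH3 → C:1 H:3
Element totals:
  C: 7
  H: 15
  Cl: 1
  S: 1
Molecular formula: C7H15ClS.
  M = 7(12.0) + 15(1.007825) + 34.968853 + 31.972071
    = 84.000000 + 15.117375 + 34.968853 + 31.972071 = 166.058299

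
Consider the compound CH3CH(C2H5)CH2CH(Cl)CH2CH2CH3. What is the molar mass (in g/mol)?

Element totals:
  C: 9
  H: 19
  Cl: 1
Molecular formula: C9H19Cl.
  M = 9(12.011) + 19(1.008) + 35.45
    = 108.099 + 19.152 + 35.450 = 162.701

162.70 g/mol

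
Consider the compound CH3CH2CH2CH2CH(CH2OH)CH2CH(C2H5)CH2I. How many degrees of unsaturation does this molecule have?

0

Element totals:
  C: 11
  H: 23
  I: 1
  O: 1
Molecular formula: C11H23IO.
DoU = (2C + 2 + N − H − X) / 2 = (2·11 + 2 + 0 − 23 − 1) / 2 = 0.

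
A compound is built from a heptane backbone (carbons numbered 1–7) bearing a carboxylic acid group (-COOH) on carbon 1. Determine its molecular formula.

C8H16O2

Atom tally by fragment:
  HOOCCH2 → C:2 H:3 O:2
  CH2 → C:1 H:2
  CH2 → C:1 H:2
  CH2 → C:1 H:2
  CH2 → C:1 H:2
  CH2 → C:1 H:2
  CH3 → C:1 H:3
Element totals:
  C: 8
  H: 16
  O: 2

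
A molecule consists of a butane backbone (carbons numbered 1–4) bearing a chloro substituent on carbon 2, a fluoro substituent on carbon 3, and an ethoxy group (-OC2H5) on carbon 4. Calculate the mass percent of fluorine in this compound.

Atom tally by fragment:
  CH3 → C:1 H:3
  CH(Cl) → C:1 H:1 Cl:1
  CH(F) → C:1 H:1 F:1
  CH2OC2H5 → C:3 H:7 O:1
Element totals:
  C: 6
  H: 12
  Cl: 1
  F: 1
  O: 1
Molecular formula: C6H12ClFO.
Molar mass = 154.609 g/mol.
Mass from F: 1 × 18.998 = 18.998 g/mol.
%F = 18.998 / 154.609 × 100 = 12.29%.

12.29%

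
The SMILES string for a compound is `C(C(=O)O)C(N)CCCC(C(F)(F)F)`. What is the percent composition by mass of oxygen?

Atom tally by fragment:
  HOOCCH2 → C:2 H:3 O:2
  CH(NH2) → C:1 H:3 N:1
  CH2 → C:1 H:2
  CH2 → C:1 H:2
  CH2 → C:1 H:2
  CH2CF3 → C:2 H:2 F:3
Element totals:
  C: 8
  H: 14
  F: 3
  N: 1
  O: 2
Molecular formula: C8H14F3NO2.
Molar mass = 213.199 g/mol.
Mass from O: 2 × 15.999 = 31.998 g/mol.
%O = 31.998 / 213.199 × 100 = 15.01%.

15.01%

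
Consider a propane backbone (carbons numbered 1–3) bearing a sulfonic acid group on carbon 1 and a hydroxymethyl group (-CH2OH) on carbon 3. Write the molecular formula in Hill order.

Atom tally by fragment:
  HO3SCH2 → C:1 H:3 S:1 O:3
  CH2 → C:1 H:2
  CH2CH2OH → C:2 H:5 O:1
Element totals:
  C: 4
  H: 10
  O: 4
  S: 1

C4H10O4S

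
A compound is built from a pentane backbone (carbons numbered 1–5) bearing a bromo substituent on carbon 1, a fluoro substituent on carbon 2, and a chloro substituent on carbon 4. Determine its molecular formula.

Atom tally by fragment:
  BrCH2 → C:1 H:2 Br:1
  CH(F) → C:1 H:1 F:1
  CH2 → C:1 H:2
  CH(Cl) → C:1 H:1 Cl:1
  CH3 → C:1 H:3
Element totals:
  C: 5
  H: 9
  Br: 1
  Cl: 1
  F: 1

C5H9BrClF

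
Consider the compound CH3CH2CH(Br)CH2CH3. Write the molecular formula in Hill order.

Atom tally by fragment:
  CH3 → C:1 H:3
  CH2 → C:1 H:2
  CH(Br) → C:1 H:1 Br:1
  CH2 → C:1 H:2
  CH3 → C:1 H:3
Element totals:
  C: 5
  H: 11
  Br: 1

C5H11Br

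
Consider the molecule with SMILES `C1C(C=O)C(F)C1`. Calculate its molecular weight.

102.11 g/mol

Atom tally by fragment:
  cyclobutane ring core → C:4 H:8
  (− 2 ring H displaced by substituents)
  + CHO → C:1 H:1 O:1
  + F → F:1
Element totals:
  C: 5
  H: 7
  F: 1
  O: 1
Molecular formula: C5H7FO.
  M = 5(12.011) + 7(1.008) + 18.998 + 15.999
    = 60.055 + 7.056 + 18.998 + 15.999 = 102.108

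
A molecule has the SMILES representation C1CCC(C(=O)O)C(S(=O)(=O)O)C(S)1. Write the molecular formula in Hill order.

C7H12O5S2

Atom tally by fragment:
  cyclohexane ring core → C:6 H:12
  (− 3 ring H displaced by substituents)
  + COOH → C:1 H:1 O:2
  + SO3H → S:1 O:3 H:1
  + SH → S:1 H:1
Element totals:
  C: 7
  H: 12
  O: 5
  S: 2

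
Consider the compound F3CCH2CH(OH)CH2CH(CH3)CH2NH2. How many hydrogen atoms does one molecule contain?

14

Atom tally by fragment:
  F3CCH2 → C:2 H:2 F:3
  CH(OH) → C:1 H:2 O:1
  CH2 → C:1 H:2
  CH(CH3) → C:2 H:4
  CH2NH2 → C:1 H:4 N:1
Element totals:
  C: 7
  H: 14
  F: 3
  N: 1
  O: 1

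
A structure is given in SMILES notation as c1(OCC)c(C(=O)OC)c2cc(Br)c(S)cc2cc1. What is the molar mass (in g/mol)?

Atom tally by fragment:
  naphthalene ring system core → C:10 H:8
  (− 4 ring H displaced by substituents)
  + OC2H5 → C:2 H:5 O:1
  + COOCH3 → C:2 H:3 O:2
  + Br → Br:1
  + SH → S:1 H:1
Element totals:
  C: 14
  H: 13
  Br: 1
  O: 3
  S: 1
Molecular formula: C14H13BrO3S.
  M = 14(12.011) + 13(1.008) + 79.904 + 3(15.999) + 32.06
    = 168.154 + 13.104 + 79.904 + 47.997 + 32.060 = 341.219

341.22 g/mol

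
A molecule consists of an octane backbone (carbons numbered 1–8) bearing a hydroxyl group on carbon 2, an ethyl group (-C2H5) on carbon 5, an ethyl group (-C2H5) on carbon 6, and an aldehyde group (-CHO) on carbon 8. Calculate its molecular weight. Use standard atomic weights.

214.35 g/mol

Atom tally by fragment:
  CH3 → C:1 H:3
  CH(OH) → C:1 H:2 O:1
  CH2 → C:1 H:2
  CH2 → C:1 H:2
  CH(C2H5) → C:3 H:6
  CH(C2H5) → C:3 H:6
  CH2 → C:1 H:2
  CH2CHO → C:2 H:3 O:1
Element totals:
  C: 13
  H: 26
  O: 2
Molecular formula: C13H26O2.
  M = 13(12.011) + 26(1.008) + 2(15.999)
    = 156.143 + 26.208 + 31.998 = 214.349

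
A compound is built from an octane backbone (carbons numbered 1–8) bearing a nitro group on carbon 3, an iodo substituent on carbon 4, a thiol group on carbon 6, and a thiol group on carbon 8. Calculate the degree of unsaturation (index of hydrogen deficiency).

1

Atom tally by fragment:
  CH3 → C:1 H:3
  CH2 → C:1 H:2
  CH(NO2) → C:1 H:1 N:1 O:2
  CH(I) → C:1 H:1 I:1
  CH2 → C:1 H:2
  CH(SH) → C:1 H:2 S:1
  CH2 → C:1 H:2
  CH2SH → C:1 H:3 S:1
Element totals:
  C: 8
  H: 16
  I: 1
  N: 1
  O: 2
  S: 2
Molecular formula: C8H16INO2S2.
DoU = (2C + 2 + N − H − X) / 2 = (2·8 + 2 + 1 − 16 − 1) / 2 = 1.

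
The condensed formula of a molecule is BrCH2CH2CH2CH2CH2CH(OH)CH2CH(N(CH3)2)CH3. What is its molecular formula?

C11H24BrNO

Atom tally by fragment:
  BrCH2 → C:1 H:2 Br:1
  CH2 → C:1 H:2
  CH2 → C:1 H:2
  CH2 → C:1 H:2
  CH2 → C:1 H:2
  CH(OH) → C:1 H:2 O:1
  CH2 → C:1 H:2
  CH(N(CH3)2) → C:3 H:7 N:1
  CH3 → C:1 H:3
Element totals:
  C: 11
  H: 24
  Br: 1
  N: 1
  O: 1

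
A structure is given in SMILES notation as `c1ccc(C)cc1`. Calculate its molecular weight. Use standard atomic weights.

92.14 g/mol

Atom tally by fragment:
  benzene ring core → C:6 H:6
  (− 1 ring H displaced by substituents)
  + CH3 → C:1 H:3
Element totals:
  C: 7
  H: 8
Molecular formula: C7H8.
  M = 7(12.011) + 8(1.008)
    = 84.077 + 8.064 = 92.141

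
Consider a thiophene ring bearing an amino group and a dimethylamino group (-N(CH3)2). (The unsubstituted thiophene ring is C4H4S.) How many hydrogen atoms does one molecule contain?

Atom tally by fragment:
  thiophene ring core → C:4 H:4 S:1
  (− 2 ring H displaced by substituents)
  + NH2 → N:1 H:2
  + N(CH3)2 → N:1 C:2 H:6
Element totals:
  C: 6
  H: 10
  N: 2
  S: 1

10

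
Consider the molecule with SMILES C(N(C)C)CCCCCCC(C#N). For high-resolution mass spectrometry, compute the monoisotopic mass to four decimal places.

182.1783

Atom tally by fragment:
  (CH3)2NCH2 → C:3 H:8 N:1
  CH2 → C:1 H:2
  CH2 → C:1 H:2
  CH2 → C:1 H:2
  CH2 → C:1 H:2
  CH2 → C:1 H:2
  CH2 → C:1 H:2
  CH2CN → C:2 H:2 N:1
Element totals:
  C: 11
  H: 22
  N: 2
Molecular formula: C11H22N2.
  M = 11(12.0) + 22(1.007825) + 2(14.003074)
    = 132.000000 + 22.172150 + 28.006148 = 182.178298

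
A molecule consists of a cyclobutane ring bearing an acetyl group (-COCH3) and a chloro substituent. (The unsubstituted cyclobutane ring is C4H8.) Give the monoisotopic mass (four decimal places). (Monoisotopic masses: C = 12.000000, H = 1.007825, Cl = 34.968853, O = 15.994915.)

Atom tally by fragment:
  cyclobutane ring core → C:4 H:8
  (− 2 ring H displaced by substituents)
  + COCH3 → C:2 H:3 O:1
  + Cl → Cl:1
Element totals:
  C: 6
  H: 9
  Cl: 1
  O: 1
Molecular formula: C6H9ClO.
  M = 6(12.0) + 9(1.007825) + 34.968853 + 15.994915
    = 72.000000 + 9.070425 + 34.968853 + 15.994915 = 132.034193

132.0342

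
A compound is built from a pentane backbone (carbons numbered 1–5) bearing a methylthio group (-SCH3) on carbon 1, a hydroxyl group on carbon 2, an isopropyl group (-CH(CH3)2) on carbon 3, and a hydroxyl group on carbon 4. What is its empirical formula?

Atom tally by fragment:
  CH3SCH2 → C:2 H:5 S:1
  CH(OH) → C:1 H:2 O:1
  CH(CH(CH3)2) → C:4 H:8
  CH(OH) → C:1 H:2 O:1
  CH3 → C:1 H:3
Element totals:
  C: 9
  H: 20
  O: 2
  S: 1
Molecular formula: C9H20O2S.
gcd of subscripts (9, 20, 2, 1) = 1, so the empirical formula equals the molecular formula.

C9H20O2S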